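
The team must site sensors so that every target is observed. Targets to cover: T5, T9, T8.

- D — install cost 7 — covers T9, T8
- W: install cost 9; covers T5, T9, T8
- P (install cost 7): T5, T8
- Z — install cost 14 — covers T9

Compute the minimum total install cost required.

W alone covers T5, T9, T8 — every target.
Total install cost: 9.

9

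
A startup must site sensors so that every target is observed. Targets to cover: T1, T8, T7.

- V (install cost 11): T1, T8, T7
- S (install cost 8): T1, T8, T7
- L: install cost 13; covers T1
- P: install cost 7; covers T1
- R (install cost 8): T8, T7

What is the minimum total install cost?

8

S alone covers T1, T8, T7 — every target.
Total install cost: 8.
No cover costs less than 8.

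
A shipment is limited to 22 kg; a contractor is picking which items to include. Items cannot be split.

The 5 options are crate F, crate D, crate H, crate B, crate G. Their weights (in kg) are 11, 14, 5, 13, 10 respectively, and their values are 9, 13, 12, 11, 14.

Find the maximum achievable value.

This is an integer program with binary decision variables.
Take crate H and crate G: weight 5 + 10 = 15 ≤ 22, value 12 + 14 = 26.
No other feasible combination does better.

26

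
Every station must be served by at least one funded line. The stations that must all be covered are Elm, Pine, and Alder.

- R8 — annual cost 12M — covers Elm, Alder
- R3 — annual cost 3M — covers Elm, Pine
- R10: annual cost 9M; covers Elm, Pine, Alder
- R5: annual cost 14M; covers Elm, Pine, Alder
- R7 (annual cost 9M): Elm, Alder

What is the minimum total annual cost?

9

R10 alone covers Elm, Pine, Alder — every station.
Total annual cost: 9.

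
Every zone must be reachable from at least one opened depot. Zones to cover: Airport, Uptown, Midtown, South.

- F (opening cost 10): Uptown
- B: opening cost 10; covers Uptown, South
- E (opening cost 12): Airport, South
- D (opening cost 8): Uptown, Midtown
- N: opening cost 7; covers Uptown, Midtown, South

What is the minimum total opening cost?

Choose E and N: together they cover Airport, Uptown, Midtown, South — every zone.
Total opening cost: 12 + 7 = 19.
No cover costs less than 19.

19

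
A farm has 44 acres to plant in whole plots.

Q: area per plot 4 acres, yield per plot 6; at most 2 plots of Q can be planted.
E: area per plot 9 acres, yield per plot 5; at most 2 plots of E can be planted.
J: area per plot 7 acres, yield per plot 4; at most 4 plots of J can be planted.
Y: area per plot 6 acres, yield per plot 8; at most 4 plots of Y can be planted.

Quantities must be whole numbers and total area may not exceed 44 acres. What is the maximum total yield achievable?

49

2×Q, 1×E, and 4×Y: area 41 ≤ 44, yield 2·6 + 1·5 + 4·8 = 49.
2×Q, 1×J, and 4×Y: area 39 ≤ 44, yield 2·6 + 1·4 + 4·8 = 48.
Best is 49.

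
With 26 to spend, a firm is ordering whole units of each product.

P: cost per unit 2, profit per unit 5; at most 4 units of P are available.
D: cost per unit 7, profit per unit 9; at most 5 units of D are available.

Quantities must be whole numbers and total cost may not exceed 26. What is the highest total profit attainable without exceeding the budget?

38

Take 4×P and 2×D: cost 22 ≤ 26, profit 4·5 + 2·9 = 38.
P has the best ratio (5/2) and is taken to its limit of 4; remaining capacity is filled optimally with the others.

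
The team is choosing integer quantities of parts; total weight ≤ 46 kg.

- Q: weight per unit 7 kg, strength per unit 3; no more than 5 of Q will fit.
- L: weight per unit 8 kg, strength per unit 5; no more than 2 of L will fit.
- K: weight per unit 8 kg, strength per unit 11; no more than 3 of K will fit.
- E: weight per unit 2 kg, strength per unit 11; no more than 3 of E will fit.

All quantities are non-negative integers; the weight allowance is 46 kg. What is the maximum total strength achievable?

E has the best ratio (11/2); taking only E gives at most 3×11 = 33 (stopped by the supply cap of 3).
Mixing does better — 2×L, 3×K, and 3×E: weight 46 ≤ 46, strength 2·5 + 3·11 + 3·11 = 76.

76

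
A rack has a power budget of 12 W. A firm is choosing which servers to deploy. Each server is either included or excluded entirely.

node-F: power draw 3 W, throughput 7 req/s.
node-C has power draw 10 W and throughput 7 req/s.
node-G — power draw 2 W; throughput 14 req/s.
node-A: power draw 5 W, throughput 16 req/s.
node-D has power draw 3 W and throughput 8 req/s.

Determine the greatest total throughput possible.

Allowing fractional choices, the relaxed optimum would be about 42.7, but servers are indivisible.
node-F + node-A + node-D: power draw 3 + 5 + 3 = 11 ≤ 12, throughput 7 + 16 + 8 = 31.
node-F + node-G + node-A: power draw 3 + 2 + 5 = 10 ≤ 12, throughput 7 + 14 + 16 = 37.
node-G + node-A + node-D: power draw 2 + 5 + 3 = 10 ≤ 12, throughput 14 + 16 + 8 = 38.
Best is node-G, node-A, and node-D with total throughput 38.

38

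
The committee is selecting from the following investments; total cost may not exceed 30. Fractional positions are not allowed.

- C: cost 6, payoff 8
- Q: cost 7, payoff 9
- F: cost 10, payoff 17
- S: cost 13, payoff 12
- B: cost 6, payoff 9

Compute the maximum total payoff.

43

Take C, Q, F, and B: cost 6 + 7 + 10 + 6 = 29 ≤ 30, payoff 8 + 9 + 17 + 9 = 43.
No other feasible combination does better.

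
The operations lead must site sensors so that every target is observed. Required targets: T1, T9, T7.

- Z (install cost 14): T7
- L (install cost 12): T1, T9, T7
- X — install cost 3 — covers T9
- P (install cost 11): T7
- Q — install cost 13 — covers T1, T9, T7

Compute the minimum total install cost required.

12

L alone covers T1, T9, T7 — every target.
Total install cost: 12.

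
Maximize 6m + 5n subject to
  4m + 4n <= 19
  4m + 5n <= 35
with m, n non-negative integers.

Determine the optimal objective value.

(m,n)=(4,0): 4·4+4·0=16≤19, 4·4+5·0=16≤35, objective 24.
(m,n)=(3,1): 4·3+4·1=16≤19, 4·3+5·1=17≤35, objective 23.
(m,n)=(3,0): 4·3+4·0=12≤19, 4·3+5·0=12≤35, objective 18.
No feasible integer point exceeds 24.

24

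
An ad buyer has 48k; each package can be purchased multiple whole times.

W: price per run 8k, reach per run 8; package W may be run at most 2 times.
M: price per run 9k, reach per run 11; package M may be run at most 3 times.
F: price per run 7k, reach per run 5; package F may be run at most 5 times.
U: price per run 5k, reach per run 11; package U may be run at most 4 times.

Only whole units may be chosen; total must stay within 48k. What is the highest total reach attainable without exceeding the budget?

77

This is a bounded integer knapsack.
U has the best ratio (11/5); taking only U gives at most 4×11 = 44 (stopped by the supply cap of 4).
Mixing does better — 3×M and 4×U: price 47 ≤ 48, reach 3·11 + 4·11 = 77.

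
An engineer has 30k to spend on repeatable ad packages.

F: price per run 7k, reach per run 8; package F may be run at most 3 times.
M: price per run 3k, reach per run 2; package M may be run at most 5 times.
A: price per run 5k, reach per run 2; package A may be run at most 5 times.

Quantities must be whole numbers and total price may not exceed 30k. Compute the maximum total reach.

Take 3×F and 3×M: price 30 ≤ 30, reach 3·8 + 3·2 = 30.
F has the best ratio (8/7) and is taken to its limit of 3; remaining capacity is filled optimally with the others.

30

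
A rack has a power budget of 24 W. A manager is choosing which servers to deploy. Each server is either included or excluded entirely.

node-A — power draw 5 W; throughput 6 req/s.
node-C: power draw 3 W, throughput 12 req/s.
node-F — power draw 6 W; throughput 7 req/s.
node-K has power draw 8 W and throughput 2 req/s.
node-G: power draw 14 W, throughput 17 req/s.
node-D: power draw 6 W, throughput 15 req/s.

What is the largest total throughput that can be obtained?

Allowing fractional choices, the relaxed optimum would be about 45.2, but servers are indivisible.
node-C + node-F + node-G: power draw 3 + 6 + 14 = 23 ≤ 24, throughput 12 + 7 + 17 = 36.
node-C + node-G + node-D: power draw 3 + 14 + 6 = 23 ≤ 24, throughput 12 + 17 + 15 = 44.
node-A + node-C + node-F + node-D: power draw 5 + 3 + 6 + 6 = 20 ≤ 24, throughput 6 + 12 + 7 + 15 = 40.
Best is node-C, node-G, and node-D with total throughput 44.

44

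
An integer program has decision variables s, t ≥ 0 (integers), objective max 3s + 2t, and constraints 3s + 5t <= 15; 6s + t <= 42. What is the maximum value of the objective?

(s,t)=(5,0): 3·5+5·0=15≤15, 6·5+1·0=30≤42, objective 15.
(s,t)=(4,0): 3·4+5·0=12≤15, 6·4+1·0=24≤42, objective 12.
Maximum is 15 at (s,t)=(5,0).

15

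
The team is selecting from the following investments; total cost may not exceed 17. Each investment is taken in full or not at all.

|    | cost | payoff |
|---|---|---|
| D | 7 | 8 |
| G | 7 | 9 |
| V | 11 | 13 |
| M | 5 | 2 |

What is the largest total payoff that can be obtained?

17

Take D and G: cost 7 + 7 = 14 ≤ 17, payoff 8 + 9 = 17.
No other feasible combination does better.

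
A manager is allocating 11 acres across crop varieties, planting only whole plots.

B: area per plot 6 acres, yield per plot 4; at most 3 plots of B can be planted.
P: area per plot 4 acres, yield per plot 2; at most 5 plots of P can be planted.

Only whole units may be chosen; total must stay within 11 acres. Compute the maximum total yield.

6

Take 1×B and 1×P: area 10 ≤ 11, yield 1·4 + 1·2 = 6.
No other integer combination yields more.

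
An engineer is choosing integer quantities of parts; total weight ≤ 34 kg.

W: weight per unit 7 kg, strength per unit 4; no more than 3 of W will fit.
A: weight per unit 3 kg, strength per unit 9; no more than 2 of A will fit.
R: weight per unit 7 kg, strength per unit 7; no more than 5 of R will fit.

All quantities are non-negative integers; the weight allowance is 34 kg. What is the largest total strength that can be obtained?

46

A has the best ratio (9/3); taking only A gives at most 2×9 = 18 (stopped by the supply cap of 2).
Mixing does better — 2×A and 4×R: weight 34 ≤ 34, strength 2·9 + 4·7 = 46.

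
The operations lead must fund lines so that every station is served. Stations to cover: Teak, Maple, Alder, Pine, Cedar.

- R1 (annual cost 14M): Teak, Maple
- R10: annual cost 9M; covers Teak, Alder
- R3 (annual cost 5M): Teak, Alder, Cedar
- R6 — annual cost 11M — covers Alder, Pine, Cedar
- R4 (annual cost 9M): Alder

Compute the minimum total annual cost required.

The greedy cost-per-new-station heuristic would pick R3, R6, and R1 for 30, but a cheaper cover exists.
Choose R1 and R6: together they cover Teak, Maple, Alder, Pine, Cedar — every station.
Total annual cost: 14 + 11 = 25.
No cover costs less than 25.

25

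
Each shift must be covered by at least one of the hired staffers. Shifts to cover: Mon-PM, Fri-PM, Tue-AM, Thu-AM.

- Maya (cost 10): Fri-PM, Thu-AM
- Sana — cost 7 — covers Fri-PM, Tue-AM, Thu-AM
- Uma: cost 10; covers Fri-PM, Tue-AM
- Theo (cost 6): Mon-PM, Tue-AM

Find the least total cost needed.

13

This is an integer covering problem.
Choose Sana and Theo: together they cover Mon-PM, Fri-PM, Tue-AM, Thu-AM — every shift.
Total cost: 7 + 6 = 13.
No cover costs less than 13.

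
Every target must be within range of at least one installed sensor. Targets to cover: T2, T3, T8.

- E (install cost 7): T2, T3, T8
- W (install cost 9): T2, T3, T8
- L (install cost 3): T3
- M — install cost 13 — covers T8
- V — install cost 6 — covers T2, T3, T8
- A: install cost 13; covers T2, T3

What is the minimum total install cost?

V alone covers T2, T3, T8 — every target.
Total install cost: 6.

6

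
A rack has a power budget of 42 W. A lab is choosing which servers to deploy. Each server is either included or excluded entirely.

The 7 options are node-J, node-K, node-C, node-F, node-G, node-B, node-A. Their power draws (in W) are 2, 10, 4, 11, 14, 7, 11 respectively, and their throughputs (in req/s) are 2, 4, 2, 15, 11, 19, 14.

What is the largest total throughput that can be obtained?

54

Take node-J, node-K, node-F, node-B, and node-A: power draw 2 + 10 + 11 + 7 + 11 = 41 ≤ 42, throughput 2 + 4 + 15 + 19 + 14 = 54.
No other feasible combination does better.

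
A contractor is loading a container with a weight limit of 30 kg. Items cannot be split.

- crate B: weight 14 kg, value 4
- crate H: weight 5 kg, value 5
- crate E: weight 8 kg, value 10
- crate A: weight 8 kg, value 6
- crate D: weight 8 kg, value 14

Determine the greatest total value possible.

Take crate H, crate E, crate A, and crate D: weight 5 + 8 + 8 + 8 = 29 ≤ 30, value 5 + 10 + 6 + 14 = 35.
No other feasible combination does better.

35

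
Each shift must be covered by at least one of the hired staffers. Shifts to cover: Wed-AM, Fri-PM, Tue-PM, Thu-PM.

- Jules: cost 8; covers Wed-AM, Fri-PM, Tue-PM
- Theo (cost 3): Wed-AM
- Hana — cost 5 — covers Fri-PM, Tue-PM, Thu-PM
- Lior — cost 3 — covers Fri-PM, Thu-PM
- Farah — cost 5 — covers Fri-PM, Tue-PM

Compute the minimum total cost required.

8

This is an integer covering problem.
The greedy cost-per-new-shift heuristic would pick Lior, Theo, and Hana for 11, but a cheaper cover exists.
Choose Theo and Hana: together they cover Wed-AM, Fri-PM, Tue-PM, Thu-PM — every shift.
Total cost: 3 + 5 = 8.
No cover costs less than 8.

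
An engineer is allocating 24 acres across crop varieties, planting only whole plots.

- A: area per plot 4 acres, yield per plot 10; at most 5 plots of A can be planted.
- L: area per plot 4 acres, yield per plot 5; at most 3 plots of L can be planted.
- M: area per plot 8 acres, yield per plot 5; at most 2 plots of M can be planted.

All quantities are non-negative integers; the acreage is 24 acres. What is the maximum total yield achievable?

A has the best ratio (10/4); taking only A gives at most 5×10 = 50 (stopped by the supply cap of 5).
Mixing does better — 5×A and 1×L: area 24 ≤ 24, yield 5·10 + 1·5 = 55.

55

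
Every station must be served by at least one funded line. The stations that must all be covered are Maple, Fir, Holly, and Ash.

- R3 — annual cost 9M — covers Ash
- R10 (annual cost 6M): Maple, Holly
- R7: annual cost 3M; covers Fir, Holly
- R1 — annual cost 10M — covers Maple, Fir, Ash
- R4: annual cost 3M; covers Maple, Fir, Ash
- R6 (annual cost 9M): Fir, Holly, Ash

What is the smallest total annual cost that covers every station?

Choose R7 and R4: together they cover Maple, Fir, Holly, Ash — every station.
Total annual cost: 3 + 3 = 6.

6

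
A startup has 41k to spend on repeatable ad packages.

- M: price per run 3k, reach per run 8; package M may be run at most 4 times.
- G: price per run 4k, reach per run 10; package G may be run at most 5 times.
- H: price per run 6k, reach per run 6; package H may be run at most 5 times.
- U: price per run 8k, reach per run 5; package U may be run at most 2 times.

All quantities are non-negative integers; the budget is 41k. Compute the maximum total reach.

M has the best ratio (8/3); taking only M gives at most 4×8 = 32 (stopped by the supply cap of 4).
Mixing does better — 4×M, 5×G, and 1×H: price 38 ≤ 41, reach 4·8 + 5·10 + 1·6 = 88.

88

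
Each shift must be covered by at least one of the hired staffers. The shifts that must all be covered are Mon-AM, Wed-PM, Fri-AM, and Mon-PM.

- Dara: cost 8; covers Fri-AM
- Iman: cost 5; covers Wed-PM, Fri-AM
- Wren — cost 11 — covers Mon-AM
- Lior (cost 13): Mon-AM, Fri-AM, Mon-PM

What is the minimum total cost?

This is an integer covering problem.
Choose Iman and Lior: together they cover Mon-AM, Wed-PM, Fri-AM, Mon-PM — every shift.
Total cost: 5 + 13 = 18.
No cover costs less than 18.

18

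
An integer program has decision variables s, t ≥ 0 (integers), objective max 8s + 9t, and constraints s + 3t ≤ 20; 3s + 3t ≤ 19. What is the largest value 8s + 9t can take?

54

Relaxing integrality, the LP optimum is 57.00 at (s,t) = (0, 6.33), which is not an integer point.
(s,t)=(0,6): 1·0+3·6=18≤20, 3·0+3·6=18≤19, objective 54.
(s,t)=(1,5): 1·1+3·5=16≤20, 3·1+3·5=18≤19, objective 53.
(s,t)=(0,5): 1·0+3·5=15≤20, 3·0+3·5=15≤19, objective 45.
The best lattice point is (0,6), giving 54.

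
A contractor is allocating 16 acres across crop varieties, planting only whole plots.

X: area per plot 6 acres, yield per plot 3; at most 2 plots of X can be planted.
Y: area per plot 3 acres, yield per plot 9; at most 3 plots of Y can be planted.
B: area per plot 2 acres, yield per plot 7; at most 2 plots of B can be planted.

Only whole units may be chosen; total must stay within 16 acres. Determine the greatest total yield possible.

B has the best ratio (7/2); taking only B gives at most 2×7 = 14 (stopped by the supply cap of 2).
Mixing does better — 3×Y and 2×B: area 13 ≤ 16, yield 3·9 + 2·7 = 41.

41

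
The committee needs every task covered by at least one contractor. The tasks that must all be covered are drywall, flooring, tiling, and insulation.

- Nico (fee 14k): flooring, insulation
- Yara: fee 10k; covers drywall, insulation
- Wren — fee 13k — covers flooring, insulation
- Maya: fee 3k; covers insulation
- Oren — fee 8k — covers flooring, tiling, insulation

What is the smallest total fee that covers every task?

18

This is an integer covering problem.
Choose Yara and Oren: together they cover drywall, flooring, tiling, insulation — every task.
Total fee: 10 + 8 = 18.
No cover costs less than 18.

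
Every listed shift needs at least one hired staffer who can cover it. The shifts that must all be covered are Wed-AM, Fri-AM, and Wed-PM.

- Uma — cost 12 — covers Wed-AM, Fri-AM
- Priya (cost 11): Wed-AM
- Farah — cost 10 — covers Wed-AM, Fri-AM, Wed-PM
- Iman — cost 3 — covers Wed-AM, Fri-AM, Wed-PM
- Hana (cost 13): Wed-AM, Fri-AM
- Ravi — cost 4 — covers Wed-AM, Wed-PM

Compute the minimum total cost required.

3

This is a weighted set-cover instance.
Iman alone covers Wed-AM, Fri-AM, Wed-PM — every shift.
Total cost: 3.
No cover costs less than 3.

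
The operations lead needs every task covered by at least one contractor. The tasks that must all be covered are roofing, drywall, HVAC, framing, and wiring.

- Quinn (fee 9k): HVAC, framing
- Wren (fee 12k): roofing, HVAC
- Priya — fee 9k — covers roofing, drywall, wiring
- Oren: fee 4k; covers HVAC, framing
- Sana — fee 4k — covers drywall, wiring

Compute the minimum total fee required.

The greedy cost-per-new-task heuristic would pick Oren, Sana, and Priya for 17, but a cheaper cover exists.
Choose Priya and Oren: together they cover roofing, drywall, HVAC, framing, wiring — every task.
Total fee: 9 + 4 = 13.
No cover costs less than 13.

13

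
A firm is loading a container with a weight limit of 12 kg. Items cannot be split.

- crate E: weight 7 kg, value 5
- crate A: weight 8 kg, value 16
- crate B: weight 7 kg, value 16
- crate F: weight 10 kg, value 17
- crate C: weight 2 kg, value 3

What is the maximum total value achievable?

Allowing fractional choices, the relaxed optimum would be about 26.0, but items are indivisible.
crate F + crate C: weight 10 + 2 = 12 ≤ 12, value 17 + 3 = 20.
crate B + crate C: weight 7 + 2 = 9 ≤ 12, value 16 + 3 = 19.
Best is crate F and crate C with total value 20.

20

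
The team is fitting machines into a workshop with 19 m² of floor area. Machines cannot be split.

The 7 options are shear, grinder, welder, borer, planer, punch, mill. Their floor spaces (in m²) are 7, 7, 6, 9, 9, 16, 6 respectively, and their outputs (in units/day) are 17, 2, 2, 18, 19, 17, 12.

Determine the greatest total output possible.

37

Take borer and planer: floor space 9 + 9 = 18 ≤ 19, output 18 + 19 = 37.
No other feasible combination does better.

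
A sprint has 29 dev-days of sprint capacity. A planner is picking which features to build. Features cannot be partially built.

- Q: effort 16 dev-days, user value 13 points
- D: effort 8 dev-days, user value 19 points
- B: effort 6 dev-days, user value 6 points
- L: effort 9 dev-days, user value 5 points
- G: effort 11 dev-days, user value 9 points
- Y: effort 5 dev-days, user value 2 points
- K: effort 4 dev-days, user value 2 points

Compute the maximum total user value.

36

This is an integer program with binary decision variables.
Take D, B, G, and K: effort 8 + 6 + 11 + 4 = 29 ≤ 29, user value 19 + 6 + 9 + 2 = 36.
No other feasible combination does better.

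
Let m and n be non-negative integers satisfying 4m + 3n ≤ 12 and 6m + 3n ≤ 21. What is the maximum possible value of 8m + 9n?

36

(m,n)=(0,4): 4·0+3·4=12≤12, 6·0+3·4=12≤21, objective 36.
(m,n)=(0,3): 4·0+3·3=9≤12, 6·0+3·3=9≤21, objective 27.
The best lattice point is (0,4), giving 36.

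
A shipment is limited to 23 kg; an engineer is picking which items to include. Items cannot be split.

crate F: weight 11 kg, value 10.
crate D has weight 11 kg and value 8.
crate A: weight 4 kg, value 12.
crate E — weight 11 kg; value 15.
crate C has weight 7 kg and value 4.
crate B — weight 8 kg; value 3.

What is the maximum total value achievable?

31

crate A + crate E + crate B: weight 4 + 11 + 8 = 23 ≤ 23, value 12 + 15 + 3 = 30.
crate A + crate E + crate C: weight 4 + 11 + 7 = 22 ≤ 23, value 12 + 15 + 4 = 31.
crate A + crate E: weight 4 + 11 = 15 ≤ 23, value 12 + 15 = 27.
Best is crate A, crate E, and crate C with total value 31.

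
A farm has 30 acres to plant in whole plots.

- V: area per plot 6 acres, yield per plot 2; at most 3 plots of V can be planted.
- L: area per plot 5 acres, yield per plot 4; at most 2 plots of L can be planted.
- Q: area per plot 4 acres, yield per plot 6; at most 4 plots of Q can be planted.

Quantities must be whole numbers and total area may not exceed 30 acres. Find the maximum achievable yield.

32

1×V, 1×L, and 4×Q: area 27 ≤ 30, yield 1·2 + 1·4 + 4·6 = 30.
2×L and 4×Q: area 26 ≤ 30, yield 2·4 + 4·6 = 32.
Best is 32.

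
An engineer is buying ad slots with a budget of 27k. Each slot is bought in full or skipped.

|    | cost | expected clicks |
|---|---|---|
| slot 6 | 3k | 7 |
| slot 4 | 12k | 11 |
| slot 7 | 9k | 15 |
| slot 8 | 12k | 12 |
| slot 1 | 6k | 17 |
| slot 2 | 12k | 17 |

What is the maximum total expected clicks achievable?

Allowing fractional choices, the relaxed optimum would be about 51.8, but ad slots are indivisible.
slot 7 + slot 1 + slot 2: cost 9 + 6 + 12 = 27 ≤ 27, expected clicks 15 + 17 + 17 = 49.
slot 7 + slot 8 + slot 1: cost 9 + 12 + 6 = 27 ≤ 27, expected clicks 15 + 12 + 17 = 44.
Best is slot 7, slot 1, and slot 2 with total expected clicks 49.

49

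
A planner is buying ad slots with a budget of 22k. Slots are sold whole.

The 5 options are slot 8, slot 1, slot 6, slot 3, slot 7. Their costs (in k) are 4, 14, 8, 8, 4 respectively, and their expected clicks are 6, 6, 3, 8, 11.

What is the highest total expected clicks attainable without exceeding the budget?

25

Allowing fractional choices, the relaxed optimum would be about 27.6, but ad slots are indivisible.
slot 6 + slot 3 + slot 7: cost 8 + 8 + 4 = 20 ≤ 22, expected clicks 3 + 8 + 11 = 22.
slot 8 + slot 3 + slot 7: cost 4 + 8 + 4 = 16 ≤ 22, expected clicks 6 + 8 + 11 = 25.
slot 8 + slot 1 + slot 7: cost 4 + 14 + 4 = 22 ≤ 22, expected clicks 6 + 6 + 11 = 23.
Best is slot 8, slot 3, and slot 7 with total expected clicks 25.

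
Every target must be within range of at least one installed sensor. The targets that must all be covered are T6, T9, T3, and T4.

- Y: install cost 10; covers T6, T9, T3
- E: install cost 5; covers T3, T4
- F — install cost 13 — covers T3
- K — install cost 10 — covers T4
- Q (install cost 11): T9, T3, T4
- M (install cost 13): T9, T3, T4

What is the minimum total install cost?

Choose Y and E: together they cover T6, T9, T3, T4 — every target.
Total install cost: 10 + 5 = 15.
No cover costs less than 15.

15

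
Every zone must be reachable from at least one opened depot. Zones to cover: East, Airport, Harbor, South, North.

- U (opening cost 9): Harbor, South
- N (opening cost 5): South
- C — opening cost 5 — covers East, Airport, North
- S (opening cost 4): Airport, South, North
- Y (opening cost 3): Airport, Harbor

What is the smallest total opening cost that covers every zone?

12

Choose C, S, and Y: together they cover East, Airport, Harbor, South, North — every zone.
Total opening cost: 5 + 4 + 3 = 12.
No cover costs less than 12.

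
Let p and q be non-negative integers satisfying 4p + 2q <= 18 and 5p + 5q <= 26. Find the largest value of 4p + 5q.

25

Relaxing integrality, the LP optimum is 26.00 at (p,q) = (0, 5.2), which is not an integer point.
(p,q)=(0,5): 4·0+2·5=10≤18, 5·0+5·5=25≤26, objective 25.
(p,q)=(1,4): 4·1+2·4=12≤18, 5·1+5·4=25≤26, objective 24.
(p,q)=(0,4): 4·0+2·4=8≤18, 5·0+5·4=20≤26, objective 20.
The best lattice point is (0,5), giving 25.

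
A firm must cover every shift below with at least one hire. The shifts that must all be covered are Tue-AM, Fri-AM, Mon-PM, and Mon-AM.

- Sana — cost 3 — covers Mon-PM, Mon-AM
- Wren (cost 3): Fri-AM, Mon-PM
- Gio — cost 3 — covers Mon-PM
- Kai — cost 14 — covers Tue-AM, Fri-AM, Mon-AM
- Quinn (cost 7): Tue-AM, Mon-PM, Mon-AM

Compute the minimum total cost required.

10

The greedy cost-per-new-shift heuristic would pick Sana, Wren, and Quinn for 13, but a cheaper cover exists.
Choose Wren and Quinn: together they cover Tue-AM, Fri-AM, Mon-PM, Mon-AM — every shift.
Total cost: 3 + 7 = 10.
No cover costs less than 10.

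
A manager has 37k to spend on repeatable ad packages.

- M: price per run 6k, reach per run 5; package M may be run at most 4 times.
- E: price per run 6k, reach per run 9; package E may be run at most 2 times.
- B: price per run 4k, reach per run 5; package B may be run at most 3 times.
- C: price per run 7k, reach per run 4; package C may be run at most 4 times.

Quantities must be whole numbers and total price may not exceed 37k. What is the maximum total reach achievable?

43

E has the best ratio (9/6); taking only E gives at most 2×9 = 18 (stopped by the supply cap of 2).
Mixing does better — 2×M, 2×E, and 3×B: price 36 ≤ 37, reach 2·5 + 2·9 + 3·5 = 43.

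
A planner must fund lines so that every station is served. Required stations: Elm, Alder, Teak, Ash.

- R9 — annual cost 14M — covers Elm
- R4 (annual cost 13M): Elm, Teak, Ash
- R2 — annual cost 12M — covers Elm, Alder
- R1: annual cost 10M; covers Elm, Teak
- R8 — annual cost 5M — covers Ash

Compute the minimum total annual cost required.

This is a weighted set-cover instance.
Choose R4 and R2: together they cover Elm, Alder, Teak, Ash — every station.
Total annual cost: 13 + 12 = 25.
No cover costs less than 25.

25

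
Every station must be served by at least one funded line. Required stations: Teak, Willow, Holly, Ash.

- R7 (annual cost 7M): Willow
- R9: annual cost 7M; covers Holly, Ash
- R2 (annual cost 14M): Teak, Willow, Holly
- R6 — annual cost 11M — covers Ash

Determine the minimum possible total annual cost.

21

The greedy cost-per-new-station heuristic would pick R9, R7, and R2 for 28, but a cheaper cover exists.
Choose R9 and R2: together they cover Teak, Willow, Holly, Ash — every station.
Total annual cost: 7 + 14 = 21.
No cover costs less than 21.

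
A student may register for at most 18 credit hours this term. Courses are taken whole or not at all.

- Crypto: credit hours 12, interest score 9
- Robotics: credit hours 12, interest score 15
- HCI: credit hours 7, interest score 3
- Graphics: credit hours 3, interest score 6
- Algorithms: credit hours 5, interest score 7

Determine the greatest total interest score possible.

Treat it as a binary knapsack problem.
Allowing fractional choices, the relaxed optimum would be about 25.5, but courses are indivisible.
HCI + Graphics + Algorithms: credit hours 7 + 3 + 5 = 15 ≤ 18, interest score 3 + 6 + 7 = 16.
Robotics + Graphics: credit hours 12 + 3 = 15 ≤ 18, interest score 15 + 6 = 21.
Robotics + Algorithms: credit hours 12 + 5 = 17 ≤ 18, interest score 15 + 7 = 22.
Best is Robotics and Algorithms with total interest score 22.

22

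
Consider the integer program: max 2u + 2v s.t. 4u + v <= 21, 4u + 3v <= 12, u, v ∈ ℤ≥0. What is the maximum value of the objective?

8

(u,v)=(0,4) is feasible, giving 8.
(u,v)=(0,3) is feasible, giving 6.
The best lattice point is (0,4), giving 8.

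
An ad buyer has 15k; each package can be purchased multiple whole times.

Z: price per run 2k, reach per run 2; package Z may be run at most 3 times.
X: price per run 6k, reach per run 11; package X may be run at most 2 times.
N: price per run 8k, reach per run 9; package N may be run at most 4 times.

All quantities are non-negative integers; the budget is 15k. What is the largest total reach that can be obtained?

Take 1×Z and 2×X: price 14 ≤ 15, reach 1·2 + 2·11 = 24.
X has the best ratio (11/6) and is taken to its limit of 2; remaining capacity is filled optimally with the others.

24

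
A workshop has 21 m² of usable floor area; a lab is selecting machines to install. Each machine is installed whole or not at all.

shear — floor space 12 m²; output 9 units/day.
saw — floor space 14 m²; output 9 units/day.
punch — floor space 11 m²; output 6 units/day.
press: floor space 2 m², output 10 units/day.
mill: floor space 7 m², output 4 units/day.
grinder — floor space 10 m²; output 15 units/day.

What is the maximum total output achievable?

This is an integer program with binary decision variables.
Allowing fractional choices, the relaxed optimum would be about 31.8, but machines are indivisible.
shear + press + mill: floor space 12 + 2 + 7 = 21 ≤ 21, output 9 + 10 + 4 = 23.
press + mill + grinder: floor space 2 + 7 + 10 = 19 ≤ 21, output 10 + 4 + 15 = 29.
press + grinder: floor space 2 + 10 = 12 ≤ 21, output 10 + 15 = 25.
Best is press, mill, and grinder with total output 29.

29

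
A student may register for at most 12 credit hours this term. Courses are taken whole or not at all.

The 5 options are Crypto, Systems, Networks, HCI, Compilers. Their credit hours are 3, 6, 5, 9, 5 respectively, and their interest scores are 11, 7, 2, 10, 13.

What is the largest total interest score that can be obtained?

Crypto + HCI: credit hours 3 + 9 = 12 ≤ 12, interest score 11 + 10 = 21.
Crypto + Compilers: credit hours 3 + 5 = 8 ≤ 12, interest score 11 + 13 = 24.
Systems + Compilers: credit hours 6 + 5 = 11 ≤ 12, interest score 7 + 13 = 20.
Best is Crypto and Compilers with total interest score 24.

24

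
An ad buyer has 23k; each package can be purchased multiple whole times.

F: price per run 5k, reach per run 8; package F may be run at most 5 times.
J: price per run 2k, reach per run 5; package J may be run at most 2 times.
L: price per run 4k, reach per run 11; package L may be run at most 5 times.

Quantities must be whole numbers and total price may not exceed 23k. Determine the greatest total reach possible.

60

L has the best ratio (11/4); taking only L gives at most 5×11 = 55 (stopped by the price limit).
Mixing does better — 1×J and 5×L: price 22 ≤ 23, reach 1·5 + 5·11 = 60.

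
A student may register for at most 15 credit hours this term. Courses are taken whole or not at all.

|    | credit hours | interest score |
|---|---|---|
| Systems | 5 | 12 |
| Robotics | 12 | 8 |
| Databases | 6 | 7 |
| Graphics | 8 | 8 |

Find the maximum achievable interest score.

20

Systems + Databases: credit hours 5 + 6 = 11 ≤ 15, interest score 12 + 7 = 19.
Systems + Graphics: credit hours 5 + 8 = 13 ≤ 15, interest score 12 + 8 = 20.
Databases + Graphics: credit hours 6 + 8 = 14 ≤ 15, interest score 7 + 8 = 15.
Best is Systems and Graphics with total interest score 20.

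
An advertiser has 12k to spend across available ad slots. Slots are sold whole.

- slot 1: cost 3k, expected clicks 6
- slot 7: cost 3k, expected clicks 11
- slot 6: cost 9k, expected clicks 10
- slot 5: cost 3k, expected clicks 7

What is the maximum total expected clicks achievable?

24

slot 7 + slot 6: cost 3 + 9 = 12 ≤ 12, expected clicks 11 + 10 = 21.
slot 1 + slot 7 + slot 5: cost 3 + 3 + 3 = 9 ≤ 12, expected clicks 6 + 11 + 7 = 24.
Best is slot 1, slot 7, and slot 5 with total expected clicks 24.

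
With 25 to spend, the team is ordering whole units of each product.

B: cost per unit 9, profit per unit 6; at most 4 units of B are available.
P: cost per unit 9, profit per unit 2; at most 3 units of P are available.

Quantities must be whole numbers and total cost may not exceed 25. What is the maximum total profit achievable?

1×B and 1×P: cost 18 ≤ 25, profit 1·6 + 1·2 = 8.
2×B: cost 18 ≤ 25, profit 2·6 = 12.
Best is 12.

12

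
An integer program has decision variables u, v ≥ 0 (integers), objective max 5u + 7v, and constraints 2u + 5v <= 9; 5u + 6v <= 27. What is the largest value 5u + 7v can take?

The continuous relaxation peaks at (4.5, 0) with value 22.50; rounding to a feasible lattice point costs some objective.
(u,v)=(4,0): 2·4+5·0=8≤9, 5·4+6·0=20≤27, objective 20.
(u,v)=(3,0): 2·3+5·0=6≤9, 5·3+6·0=15≤27, objective 15.
Maximum is 20 at (u,v)=(4,0).

20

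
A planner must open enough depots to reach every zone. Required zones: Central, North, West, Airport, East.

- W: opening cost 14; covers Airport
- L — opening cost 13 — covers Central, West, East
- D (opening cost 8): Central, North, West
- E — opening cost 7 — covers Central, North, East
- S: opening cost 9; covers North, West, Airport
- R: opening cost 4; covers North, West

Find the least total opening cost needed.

This is a weighted set-cover instance.
Choose E and S: together they cover Central, North, West, Airport, East — every zone.
Total opening cost: 7 + 9 = 16.

16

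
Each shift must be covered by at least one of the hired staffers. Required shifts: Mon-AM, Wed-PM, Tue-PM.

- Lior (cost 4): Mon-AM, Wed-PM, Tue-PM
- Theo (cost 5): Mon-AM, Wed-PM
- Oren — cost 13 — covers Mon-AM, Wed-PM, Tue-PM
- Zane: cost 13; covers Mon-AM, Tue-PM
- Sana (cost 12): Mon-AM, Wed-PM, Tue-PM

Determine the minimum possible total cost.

4

This is a weighted set-cover instance.
Lior alone covers Mon-AM, Wed-PM, Tue-PM — every shift.
Total cost: 4.
No cover costs less than 4.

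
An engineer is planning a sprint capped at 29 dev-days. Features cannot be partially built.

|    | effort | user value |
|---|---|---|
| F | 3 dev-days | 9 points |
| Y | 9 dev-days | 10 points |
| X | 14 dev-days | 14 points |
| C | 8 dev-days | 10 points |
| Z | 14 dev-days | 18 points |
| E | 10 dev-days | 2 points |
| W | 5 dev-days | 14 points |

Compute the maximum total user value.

Allowing fractional choices, the relaxed optimum would be about 49.8, but features are indivisible.
F + Y + C + W: effort 3 + 9 + 8 + 5 = 25 ≤ 29, user value 9 + 10 + 10 + 14 = 43.
C + Z + W: effort 8 + 14 + 5 = 27 ≤ 29, user value 10 + 18 + 14 = 42.
Best is F, Y, C, and W with total user value 43.

43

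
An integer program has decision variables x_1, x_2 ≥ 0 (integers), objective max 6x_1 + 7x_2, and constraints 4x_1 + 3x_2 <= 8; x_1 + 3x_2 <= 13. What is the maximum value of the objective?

Relaxing integrality, the LP optimum is 18.67 at (x_1,x_2) = (0, 2.67), which is not an integer point.
(x_1,x_2)=(0,2): 4·0+3·2=6≤8, 1·0+3·2=6≤13, objective 14.
(x_1,x_2)=(1,1): 4·1+3·1=7≤8, 1·1+3·1=4≤13, objective 13.
(x_1,x_2)=(0,1): 4·0+3·1=3≤8, 1·0+3·1=3≤13, objective 7.
No feasible integer point exceeds 14.

14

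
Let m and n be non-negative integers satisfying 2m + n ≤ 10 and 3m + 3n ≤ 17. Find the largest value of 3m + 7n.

35

Relaxing integrality, the LP optimum is 39.67 at (m,n) = (0, 5.67), which is not an integer point.
(m,n)=(0,5): 2·0+1·5=5≤10, 3·0+3·5=15≤17, objective 35.
(m,n)=(1,4): 2·1+1·4=6≤10, 3·1+3·4=15≤17, objective 31.
Maximum is 35 at (m,n)=(0,5).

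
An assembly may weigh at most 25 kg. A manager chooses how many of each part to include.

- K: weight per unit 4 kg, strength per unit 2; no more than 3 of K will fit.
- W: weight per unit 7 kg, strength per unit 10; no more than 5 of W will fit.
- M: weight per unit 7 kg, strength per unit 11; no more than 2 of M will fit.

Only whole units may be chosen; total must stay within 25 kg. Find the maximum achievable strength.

34

1×K, 1×W, and 2×M: weight 25 ≤ 25, strength 1·2 + 1·10 + 2·11 = 34.
1×K, 2×W, and 1×M: weight 25 ≤ 25, strength 1·2 + 2·10 + 1·11 = 33.
Best is 34.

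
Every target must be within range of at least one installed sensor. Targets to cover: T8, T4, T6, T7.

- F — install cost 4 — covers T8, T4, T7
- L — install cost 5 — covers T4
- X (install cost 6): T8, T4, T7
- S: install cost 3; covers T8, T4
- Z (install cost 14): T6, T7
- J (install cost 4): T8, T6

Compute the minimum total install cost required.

8

Choose F and J: together they cover T8, T4, T6, T7 — every target.
Total install cost: 4 + 4 = 8.
No cover costs less than 8.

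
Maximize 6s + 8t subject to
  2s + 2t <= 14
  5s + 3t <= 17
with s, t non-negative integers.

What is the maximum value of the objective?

(s,t)=(0,5) is feasible, giving 40.
(s,t)=(1,4) is feasible, giving 38.
(s,t)=(0,4) is feasible, giving 32.
The best lattice point is (0,5), giving 40.

40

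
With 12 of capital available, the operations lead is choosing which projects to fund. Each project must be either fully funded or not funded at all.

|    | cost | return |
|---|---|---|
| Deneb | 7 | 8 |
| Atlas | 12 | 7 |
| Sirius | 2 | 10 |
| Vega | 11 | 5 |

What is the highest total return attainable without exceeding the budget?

18

Allowing fractional choices, the relaxed optimum would be about 19.8, but projects are indivisible.
Sirius: cost 2 ≤ 12, return 10.
Deneb: cost 7 ≤ 12, return 8.
Deneb + Sirius: cost 7 + 2 = 9 ≤ 12, return 8 + 10 = 18.
Best is Deneb and Sirius with total return 18.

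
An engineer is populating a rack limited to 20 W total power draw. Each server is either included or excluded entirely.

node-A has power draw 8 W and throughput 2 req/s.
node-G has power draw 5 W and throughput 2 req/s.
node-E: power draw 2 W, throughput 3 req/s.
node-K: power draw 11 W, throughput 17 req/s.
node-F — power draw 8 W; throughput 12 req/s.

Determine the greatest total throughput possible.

Take node-K and node-F: power draw 11 + 8 = 19 ≤ 20, throughput 17 + 12 = 29.
No other feasible combination does better.

29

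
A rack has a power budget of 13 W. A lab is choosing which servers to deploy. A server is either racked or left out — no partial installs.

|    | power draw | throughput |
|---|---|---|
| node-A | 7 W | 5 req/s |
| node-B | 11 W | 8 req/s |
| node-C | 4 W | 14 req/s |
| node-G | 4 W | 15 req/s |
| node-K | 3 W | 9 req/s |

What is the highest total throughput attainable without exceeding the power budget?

Take node-C, node-G, and node-K: power draw 4 + 4 + 3 = 11 ≤ 13, throughput 14 + 15 + 9 = 38.
No other feasible combination does better.

38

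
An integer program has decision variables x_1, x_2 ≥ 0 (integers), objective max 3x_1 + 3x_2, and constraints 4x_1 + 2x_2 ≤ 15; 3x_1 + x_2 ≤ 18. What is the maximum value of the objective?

21

The continuous relaxation peaks at (0, 7.5) with value 22.50; rounding to a feasible lattice point costs some objective.
(x_1,x_2)=(0,7): 4·0+2·7=14≤15, 3·0+1·7=7≤18, objective 21.
(x_1,x_2)=(0,6): 4·0+2·6=12≤15, 3·0+1·6=6≤18, objective 18.
The best lattice point is (0,7), giving 21.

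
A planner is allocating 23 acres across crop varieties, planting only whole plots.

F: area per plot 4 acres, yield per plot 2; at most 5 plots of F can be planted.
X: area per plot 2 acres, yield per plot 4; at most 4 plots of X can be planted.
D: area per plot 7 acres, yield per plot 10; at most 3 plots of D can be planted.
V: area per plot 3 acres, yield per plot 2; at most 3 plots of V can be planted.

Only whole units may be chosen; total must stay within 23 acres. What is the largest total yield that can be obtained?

36

1×X and 3×D: area 23 ≤ 23, yield 1·4 + 3·10 = 34.
4×X and 2×D: area 22 ≤ 23, yield 4·4 + 2·10 = 36.
Best is 36.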